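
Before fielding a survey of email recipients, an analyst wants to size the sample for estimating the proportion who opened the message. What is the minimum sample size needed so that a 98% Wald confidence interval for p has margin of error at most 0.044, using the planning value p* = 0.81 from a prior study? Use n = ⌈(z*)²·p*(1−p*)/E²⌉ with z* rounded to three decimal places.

The 98% critical value is z* = 2.326.
p*(1−p*) = 0.1539.
Required n before rounding: 5.410276 × 0.1539 / 0.044² = 430.083.
Rounding up, n = 431.

n = 431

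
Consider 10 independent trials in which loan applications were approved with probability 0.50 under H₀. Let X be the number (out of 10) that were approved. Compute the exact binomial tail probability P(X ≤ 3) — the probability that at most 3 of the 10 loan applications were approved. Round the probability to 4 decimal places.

P = 0.1719

X ~ Binomial(n=10, p=0.50).
P(X ≤ 3) = C(10,0)·0.50^0·0.50^10 + C(10,1)·0.50^1·0.50^9 + C(10,2)·0.50^2·0.50^8 + C(10,3)·0.50^3·0.50^7.
= 0.000977 + 0.009766 + 0.043945 + 0.117188 = 0.1719.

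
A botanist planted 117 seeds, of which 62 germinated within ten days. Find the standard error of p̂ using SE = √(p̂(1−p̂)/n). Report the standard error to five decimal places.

SE = 0.04614

p̂ = 62/117 = 0.52991.
p̂(1−p̂) = 0.52991·0.47009 = 0.249105.
Dividing by n and taking the root: √0.002129103 = 0.04614.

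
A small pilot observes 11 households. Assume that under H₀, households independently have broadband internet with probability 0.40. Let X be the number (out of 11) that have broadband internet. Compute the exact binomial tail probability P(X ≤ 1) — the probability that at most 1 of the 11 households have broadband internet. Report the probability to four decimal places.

X ~ Binomial(n=11, p=0.40).
P(X ≤ 1) = C(11,0)·0.40^0·0.60^11 + C(11,1)·0.40^1·0.60^10.
= 0.003628 + 0.026605 = 0.0302.

P = 0.0302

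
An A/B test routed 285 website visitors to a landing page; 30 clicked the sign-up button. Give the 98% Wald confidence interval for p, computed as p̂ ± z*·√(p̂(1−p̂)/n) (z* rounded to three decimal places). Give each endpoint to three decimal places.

Sample proportion p̂ = 30/285 = 0.10526.
SE(p̂) = √(0.10526·0.89474/285) = 0.018179.
For 98% confidence, z* = 2.326.
Margin = 2.326·0.018179 = 0.04228.
CI: 0.10526 ± 0.04228 = (0.063, 0.148).

(0.063, 0.148)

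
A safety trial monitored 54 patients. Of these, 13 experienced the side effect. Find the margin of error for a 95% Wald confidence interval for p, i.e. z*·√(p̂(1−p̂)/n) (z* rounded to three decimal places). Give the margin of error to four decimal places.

Sample proportion p̂ = 13/54 = 0.24074.
SE = √(p̂(1−p̂)/n) = √(0.182785/54) = 0.058180.
z* = 1.960 at the 95% level.
So ME = 0.1140.

ME = 0.1140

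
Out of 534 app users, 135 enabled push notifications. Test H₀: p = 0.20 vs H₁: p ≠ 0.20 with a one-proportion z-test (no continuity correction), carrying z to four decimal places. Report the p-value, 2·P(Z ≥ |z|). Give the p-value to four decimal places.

p-value = 0.0023

Sample proportion p̂ = 135/534 = 0.25281.
Null standard error: √(0.20·0.80/534) = √0.000299625 = 0.017310.
Test statistic (full precision, shown to 4 dp): z = (135/534 − 0.20)/SE₀ ≈ 3.0508.
p-value = 2·P(Z ≥ |z|) with z = 3.0508 → 0.0023.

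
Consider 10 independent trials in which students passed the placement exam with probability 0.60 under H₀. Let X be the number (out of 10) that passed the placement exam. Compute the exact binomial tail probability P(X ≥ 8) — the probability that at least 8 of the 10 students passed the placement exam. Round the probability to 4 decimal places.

X ~ Binomial(n=10, p=0.60).
P(X ≥ 8) = C(10,8)·0.60^8·0.40^2 + C(10,9)·0.60^9·0.40^1 + C(10,10)·0.60^10·0.40^0.
= 0.120932 + 0.040311 + 0.006047 = 0.1673.

P = 0.1673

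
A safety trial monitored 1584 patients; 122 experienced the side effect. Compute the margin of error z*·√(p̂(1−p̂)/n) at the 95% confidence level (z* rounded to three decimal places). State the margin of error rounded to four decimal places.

ME = 0.0131

The sample proportion is 122/1584 = 0.07702.
SE = √(p̂(1−p̂)/n) = √(0.071088/1584) = 0.006699.
z* = 1.960 at the 95% level.
ME = 1.960·0.006699 = 0.0131.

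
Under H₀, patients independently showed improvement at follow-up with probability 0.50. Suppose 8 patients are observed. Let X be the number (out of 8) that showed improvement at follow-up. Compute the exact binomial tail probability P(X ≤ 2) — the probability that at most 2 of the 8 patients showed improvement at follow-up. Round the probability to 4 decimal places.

X is binomial with n = 8 and p = 0.50.
P(X ≤ 2) = C(8,0)·0.50^0·0.50^8 + C(8,1)·0.50^1·0.50^7 + C(8,2)·0.50^2·0.50^6.
= 0.003906 + 0.031250 + 0.109375 = 0.1445.

P = 0.1445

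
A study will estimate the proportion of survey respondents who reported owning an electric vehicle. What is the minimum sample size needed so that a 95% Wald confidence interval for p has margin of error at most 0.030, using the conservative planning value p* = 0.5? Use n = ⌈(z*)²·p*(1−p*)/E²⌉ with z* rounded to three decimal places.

The 95% critical value is z* = 1.960.
p*(1−p*) = 0.50·0.50 = 0.2500.
Required n before rounding: 3.841600 × 0.2500 / 0.030² = 1067.111.
⌈1067.111⌉ = 1068.

n = 1068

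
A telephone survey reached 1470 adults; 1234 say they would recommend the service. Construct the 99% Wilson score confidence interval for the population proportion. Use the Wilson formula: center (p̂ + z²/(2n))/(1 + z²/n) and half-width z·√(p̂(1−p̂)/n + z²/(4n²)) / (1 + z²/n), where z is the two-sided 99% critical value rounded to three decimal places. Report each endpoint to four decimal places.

p̂ = 1234/1470 = 0.83946; z = 2.576, so z² = 6.635776.
Denominator 1 + z²/n = 1 + 6.635776/1470 = 1.004514.
Center = (0.83946 + 0.002257)/1.004514 = 0.83793.
Radicand: p̂(1−p̂)/n + z²/(4n²) = 0.000091680 + 0.000000768 = 0.000092448.
Half-width = 2.576·√0.000092448/1.004514 = 0.02466.
Interval: 0.83793 ± 0.02466 → (0.8133, 0.8626).

(0.8133, 0.8626)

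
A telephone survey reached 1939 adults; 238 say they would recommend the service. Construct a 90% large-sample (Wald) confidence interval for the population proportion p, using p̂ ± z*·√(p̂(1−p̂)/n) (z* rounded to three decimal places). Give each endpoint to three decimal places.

(0.110, 0.135)

Sample proportion p̂ = 238/1939 = 0.12274.
SE(p̂) = √(0.12274·0.87726/1939) = 0.007452.
For 90% confidence, z* = 1.645.
Margin = 1.645·0.007452 = 0.01226.
Interval: 0.12274 ± 0.01226 → (0.110, 0.135).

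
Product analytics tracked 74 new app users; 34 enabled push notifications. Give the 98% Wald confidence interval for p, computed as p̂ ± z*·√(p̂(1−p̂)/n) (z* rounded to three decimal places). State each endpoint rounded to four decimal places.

Sample proportion p̂ = 34/74 = 0.45946.
SE(p̂) = √(0.45946·0.54054/74) = 0.057932.
z* = 2.326 at the 98% level.
Margin of error: 2.326 × 0.057932 = 0.13475.
CI: 0.45946 ± 0.13475 = (0.3247, 0.5942).

(0.3247, 0.5942)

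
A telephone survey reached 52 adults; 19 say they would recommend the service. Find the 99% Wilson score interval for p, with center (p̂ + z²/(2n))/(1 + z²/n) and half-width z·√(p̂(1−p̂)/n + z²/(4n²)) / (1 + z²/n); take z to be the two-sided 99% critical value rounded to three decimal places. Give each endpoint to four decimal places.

Here p̂ = 19/52 = 0.36538 and z = 2.576 (z² = 6.635776).
1 + z²/n = 1.127611.
Adjusted center: (0.36538 + z²/(2n))/1.127611 = 0.38062.
Radicand: p̂(1−p̂)/n + z²/(4n²) = 0.004459206 + 0.000613515 = 0.005072721.
Half-width = 2.576·√0.005072721/1.127611 = 0.16271.
CI: 0.38062 ± 0.16271 = (0.2179, 0.5433).

(0.2179, 0.5433)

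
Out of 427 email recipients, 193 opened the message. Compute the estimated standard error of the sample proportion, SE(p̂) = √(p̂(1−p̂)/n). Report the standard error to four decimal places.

SE = 0.0241

The sample proportion is 193/427 = 0.45199.
p̂(1−p̂) = 0.45199·0.54801 = 0.247695.
Dividing by n and taking the root: √0.000580082 = 0.0241.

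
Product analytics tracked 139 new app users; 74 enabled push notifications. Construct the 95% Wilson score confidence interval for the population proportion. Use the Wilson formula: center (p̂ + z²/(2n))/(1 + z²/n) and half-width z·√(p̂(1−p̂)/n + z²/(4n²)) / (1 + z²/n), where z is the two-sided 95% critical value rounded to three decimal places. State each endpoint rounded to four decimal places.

Here p̂ = 74/139 = 0.53237 and z = 1.960 (z² = 3.841600).
1 + z²/n = 1.027637.
Center = (0.53237 + 0.013819)/1.027637 = 0.53150.
Radicand: p̂(1−p̂)/n + z²/(4n²) = 0.001791021 + 0.000049708 = 0.001840729.
Half-width = 1.960·√0.001840729/1.027637 = 0.08183.
CI: 0.53150 ± 0.08183 = (0.4497, 0.6133).

(0.4497, 0.6133)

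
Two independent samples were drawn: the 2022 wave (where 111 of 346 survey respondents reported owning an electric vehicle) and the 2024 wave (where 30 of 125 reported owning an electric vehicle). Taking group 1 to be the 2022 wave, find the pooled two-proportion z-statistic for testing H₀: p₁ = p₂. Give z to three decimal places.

z = 1.691

p̂₁ = 111/346 = 0.32081, p̂₂ = 30/125 = 0.24000.
Pooling: p̂ = 141/471 = 0.29936.
SE = √[p̂(1−p̂)(1/n₁+1/n₂)] = √[0.29936·0.70064·(1/346+1/125)] ≈ 0.047793.
z = (p̂₁ − p̂₂)/SE = (0.32081 − 0.24000)/0.047793 = 0.08081/0.047793 = 1.691.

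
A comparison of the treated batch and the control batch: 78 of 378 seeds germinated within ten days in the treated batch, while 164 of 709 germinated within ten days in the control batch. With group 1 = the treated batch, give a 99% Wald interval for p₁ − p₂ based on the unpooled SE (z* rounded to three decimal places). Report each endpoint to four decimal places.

(-0.0923, 0.0424)

p̂₁ = 78/378 = 0.20635, p̂₂ = 164/709 = 0.23131; p̂₁ − p̂₂ = -0.02496.
SE = √(0.000433252 + 0.000250785) = √0.000684037 = 0.026154.
z* = 2.576 at the 99% level. Margin of error = 0.06737.
So the interval runs from -0.0923 to 0.0424.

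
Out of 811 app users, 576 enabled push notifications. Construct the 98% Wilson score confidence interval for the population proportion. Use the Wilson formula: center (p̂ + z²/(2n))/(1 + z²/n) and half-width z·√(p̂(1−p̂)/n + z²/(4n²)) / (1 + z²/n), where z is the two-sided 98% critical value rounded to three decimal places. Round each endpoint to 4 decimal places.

p̂ = 576/811 = 0.71023; z = 2.326, so z² = 5.410276.
1 + z²/n = 1.006671.
Adjusted center: (0.71023 + z²/(2n))/1.006671 = 0.70884.
Radicand: p̂(1−p̂)/n + z²/(4n²) = 0.000253763 + 0.000002056 = 0.000255819.
Half-width = 2.326·√0.000255819/1.006671 = 0.03696.
CI: 0.70884 ± 0.03696 = (0.6719, 0.7458).

(0.6719, 0.7458)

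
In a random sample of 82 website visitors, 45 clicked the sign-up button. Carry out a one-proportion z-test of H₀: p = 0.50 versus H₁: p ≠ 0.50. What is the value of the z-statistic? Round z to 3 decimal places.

With x = 45 successes in n = 82, p̂ = 0.54878.
Null standard error: √(0.50·0.50/82) = √0.003048780 = 0.055216.
Test statistic: z = 0.04878/0.055216 = 0.883.

z = 0.883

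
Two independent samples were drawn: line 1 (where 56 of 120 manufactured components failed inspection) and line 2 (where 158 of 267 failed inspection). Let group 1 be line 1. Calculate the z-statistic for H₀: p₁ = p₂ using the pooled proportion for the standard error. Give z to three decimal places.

z = -2.289

Sample proportions: p̂₁ = 56/120 = 0.46667 and p̂₂ = 158/267 = 0.59176.
Pooling: p̂ = 214/387 = 0.55297.
SE = √[p̂(1−p̂)(1/n₁+1/n₂)] = √[0.55297·0.44703·(1/120+1/267)] ≈ 0.054642.
z = -0.12509/0.054642 = -2.289.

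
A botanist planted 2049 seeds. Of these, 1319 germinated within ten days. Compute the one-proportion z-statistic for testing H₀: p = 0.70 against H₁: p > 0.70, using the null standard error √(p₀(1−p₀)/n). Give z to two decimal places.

z = -5.56

With x = 1319 successes in n = 2049, p̂ = 0.64373.
Null standard error: √(0.70·0.30/2049) = √0.000102489 = 0.010124.
Test statistic: z = -0.05627/0.010124 = -5.56.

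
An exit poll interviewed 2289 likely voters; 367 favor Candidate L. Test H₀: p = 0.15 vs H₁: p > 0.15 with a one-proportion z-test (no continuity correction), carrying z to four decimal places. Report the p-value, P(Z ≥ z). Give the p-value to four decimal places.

With x = 367 successes in n = 2289, p̂ = 0.16033.
Null standard error: √(0.15·0.85/2289) = √0.000055701 = 0.007463.
Test statistic (full precision, shown to 4 dp): z = (367/2289 − 0.15)/SE₀ ≈ 1.3844.
From the standard normal, P(Z ≥ z) = 0.0831.

p-value = 0.0831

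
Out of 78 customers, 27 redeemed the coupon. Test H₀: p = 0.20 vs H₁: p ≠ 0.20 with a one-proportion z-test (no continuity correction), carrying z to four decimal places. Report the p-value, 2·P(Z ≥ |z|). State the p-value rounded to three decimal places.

p-value = 0.001

With x = 27 successes in n = 78, p̂ = 0.34615.
SE₀ = √(0.20·0.80/78) = 0.045291.
Test statistic (full precision, shown to 4 dp): z = (27/78 − 0.20)/SE₀ ≈ 3.2270.
From the standard normal, 2·P(Z ≥ |z|) = 0.001.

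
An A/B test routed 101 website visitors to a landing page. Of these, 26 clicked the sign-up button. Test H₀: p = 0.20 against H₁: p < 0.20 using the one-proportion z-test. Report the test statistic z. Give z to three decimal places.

z = 1.443

With x = 26 successes in n = 101, p̂ = 0.25743.
Under H₀, SE = √(p₀(1−p₀)/n) = √(0.20·0.80/101) = √0.001584158 = 0.039801.
z = (0.25743 − 0.20)/0.039801 = 0.05743/0.039801 = 1.443.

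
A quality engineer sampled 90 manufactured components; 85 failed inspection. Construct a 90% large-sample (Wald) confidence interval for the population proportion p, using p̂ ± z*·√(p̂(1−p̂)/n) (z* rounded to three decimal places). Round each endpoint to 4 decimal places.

(0.9047, 0.9842)

Sample proportion p̂ = 85/90 = 0.94444.
SE(p̂) = √(0.94444·0.05556/90) = 0.024145.
For 90% confidence, z* = 1.645.
Margin = 1.645·0.024145 = 0.03972.
CI: 0.94444 ± 0.03972 = (0.9047, 0.9842).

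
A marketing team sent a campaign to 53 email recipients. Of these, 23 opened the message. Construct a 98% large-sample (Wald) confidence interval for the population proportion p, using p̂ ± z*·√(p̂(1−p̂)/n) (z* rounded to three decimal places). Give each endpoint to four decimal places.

With x = 23 successes in n = 53, p̂ = 0.43396.
Standard error of p̂: √(0.245639/53) = √0.004634698 = 0.068079.
z* = 2.326 at the 98% level.
Margin = 2.326·0.068079 = 0.15835.
Interval: 0.43396 ± 0.15835 → (0.2756, 0.5923).

(0.2756, 0.5923)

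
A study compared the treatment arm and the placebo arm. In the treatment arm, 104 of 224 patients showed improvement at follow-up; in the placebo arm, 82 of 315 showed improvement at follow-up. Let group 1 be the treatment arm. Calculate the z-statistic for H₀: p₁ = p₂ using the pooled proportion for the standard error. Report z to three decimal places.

p̂₁ = 104/224 = 0.46429, p̂₂ = 82/315 = 0.26032.
Pooling: p̂ = 186/539 = 0.34508.
Pooled SE = √[0.2260009·0.00763889] ≈ 0.041550.
z = 0.20397/0.041550 = 4.909.

z = 4.909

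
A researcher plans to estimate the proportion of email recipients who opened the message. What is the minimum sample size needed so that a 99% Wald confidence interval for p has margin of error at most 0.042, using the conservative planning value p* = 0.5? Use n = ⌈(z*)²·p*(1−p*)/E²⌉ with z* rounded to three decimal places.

n = 941

z* = 2.576 at the 99% level.
p*(1−p*) = 0.50·0.50 = 0.2500.
(z*)²·p*(1−p*)/E² = 6.635776·0.2500/0.001764 = 940.444.
⌈940.444⌉ = 941.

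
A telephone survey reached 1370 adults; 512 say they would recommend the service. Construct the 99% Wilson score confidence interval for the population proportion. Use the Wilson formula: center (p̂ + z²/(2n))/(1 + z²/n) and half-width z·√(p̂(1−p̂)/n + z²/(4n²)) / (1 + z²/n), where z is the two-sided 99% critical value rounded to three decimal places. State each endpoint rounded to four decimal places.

Here p̂ = 512/1370 = 0.37372 and z = 2.576 (z² = 6.635776).
1 + z²/n = 1.004844.
Adjusted center: (0.37372 + z²/(2n))/1.004844 = 0.37433.
Radicand: p̂(1−p̂)/n + z²/(4n²) = 0.000170842 + 0.000000884 = 0.000171726.
Half-width = 2.576·√0.000171726/1.004844 = 0.03359.
Interval: 0.37433 ± 0.03359 → (0.3407, 0.4079).

(0.3407, 0.4079)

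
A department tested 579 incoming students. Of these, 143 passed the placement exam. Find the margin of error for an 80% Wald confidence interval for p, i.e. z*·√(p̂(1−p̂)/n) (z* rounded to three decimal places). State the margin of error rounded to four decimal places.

ME = 0.0230

With x = 143 successes in n = 579, p̂ = 0.24698.
SE = √(p̂(1−p̂)/n) = √(0.185980/579) = 0.017922.
The 80% critical value is z* = 1.282.
Margin of error = z*·SE = 1.282 × 0.017922 = 0.0230.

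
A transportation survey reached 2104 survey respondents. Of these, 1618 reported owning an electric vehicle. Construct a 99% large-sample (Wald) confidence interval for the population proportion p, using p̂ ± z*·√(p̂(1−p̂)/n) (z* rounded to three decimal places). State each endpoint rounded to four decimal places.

(0.7453, 0.7927)

With x = 1618 successes in n = 2104, p̂ = 0.76901.
Standard error of p̂: √(0.177633/2104) = √0.000084426 = 0.009188.
z* = 2.576 at the 99% level.
Margin = 2.576·0.009188 = 0.02367.
Interval: 0.76901 ± 0.02367 → (0.7453, 0.7927).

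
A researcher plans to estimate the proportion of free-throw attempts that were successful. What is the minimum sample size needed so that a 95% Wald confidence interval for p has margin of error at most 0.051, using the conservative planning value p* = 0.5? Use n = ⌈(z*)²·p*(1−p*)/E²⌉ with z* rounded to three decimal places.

For 95% confidence, z* = 1.960.
p*(1−p*) = 0.2500.
Required n before rounding: 3.841600 × 0.2500 / 0.051² = 369.243.
Rounding up, n = 370.

n = 370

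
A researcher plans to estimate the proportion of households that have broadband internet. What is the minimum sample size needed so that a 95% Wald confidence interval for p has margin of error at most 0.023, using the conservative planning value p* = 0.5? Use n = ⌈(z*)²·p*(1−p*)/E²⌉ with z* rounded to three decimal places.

z* = 1.960 at the 95% level.
p*(1−p*) = 0.50·0.50 = 0.2500.
Required n before rounding: 3.841600 × 0.2500 / 0.023² = 1815.501.
⌈1815.501⌉ = 1816.

n = 1816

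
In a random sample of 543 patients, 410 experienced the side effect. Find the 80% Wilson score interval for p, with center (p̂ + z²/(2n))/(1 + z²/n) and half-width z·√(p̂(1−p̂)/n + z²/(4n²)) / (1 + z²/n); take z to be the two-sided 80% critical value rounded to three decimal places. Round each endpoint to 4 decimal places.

(0.7307, 0.7779)

Here p̂ = 410/543 = 0.75506 and z = 1.282 (z² = 1.643524).
Denominator 1 + z²/n = 1 + 1.643524/543 = 1.003027.
Center = (0.75506 + 0.001513)/1.003027 = 0.75429.
Radicand: p̂(1−p̂)/n + z²/(4n²) = 0.000340593 + 0.000001394 = 0.000341987.
Half-width = z·√(radicand)/denom = 1.282·0.018493/1.003027 = 0.02364.
Interval: 0.75429 ± 0.02364 → (0.7307, 0.7779).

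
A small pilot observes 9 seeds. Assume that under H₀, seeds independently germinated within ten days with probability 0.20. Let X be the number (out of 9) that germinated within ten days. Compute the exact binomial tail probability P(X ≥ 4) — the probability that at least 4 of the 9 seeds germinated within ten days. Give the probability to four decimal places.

X ~ Binomial(n=9, p=0.20).
P(X ≥ 4) = Σ_{j=4}^{9} C(9,j)·0.20^j·0.80^{9−j}.
= 0.066060 + 0.016515 + 0.002753 + 0.000295 + 0.000018 + 0.000001 = 0.0856.

P = 0.0856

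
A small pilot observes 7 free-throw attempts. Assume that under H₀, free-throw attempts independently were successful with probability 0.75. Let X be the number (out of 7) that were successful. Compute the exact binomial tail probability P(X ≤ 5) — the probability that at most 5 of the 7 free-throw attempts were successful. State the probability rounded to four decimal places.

P = 0.5551

X is binomial with n = 7 and p = 0.75.
P(X ≤ 5) = Σ_{j=0}^{5} C(7,j)·0.75^j·0.25^{7−j}.
= 0.000061 + 0.001282 + 0.011536 + 0.057678 + 0.173035 + 0.311462 = 0.5551.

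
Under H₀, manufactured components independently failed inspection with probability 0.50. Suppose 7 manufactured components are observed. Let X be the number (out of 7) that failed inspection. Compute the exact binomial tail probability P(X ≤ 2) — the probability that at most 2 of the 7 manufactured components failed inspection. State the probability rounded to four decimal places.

X is binomial with n = 7 and p = 0.50.
P(X ≤ 2) = C(7,0)·0.50^0·0.50^7 + C(7,1)·0.50^1·0.50^6 + C(7,2)·0.50^2·0.50^5.
= 0.007812 + 0.054688 + 0.164062 = 0.2266.

P = 0.2266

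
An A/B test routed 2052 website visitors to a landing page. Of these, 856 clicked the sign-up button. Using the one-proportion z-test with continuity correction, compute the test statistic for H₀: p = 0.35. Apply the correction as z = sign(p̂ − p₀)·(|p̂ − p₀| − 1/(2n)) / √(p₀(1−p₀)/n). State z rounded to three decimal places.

z = 6.355

The sample proportion is 856/2052 = 0.41715. p̂ − p₀ = 0.067154.
Continuity correction 1/(2n) = 1/4104 = 0.000244.
Corrected numerator: |0.067154| − 0.000244 = 0.066910.
Null standard error: √(0.35·0.65/2052) = √0.000110867 = 0.010529.
z = (+)0.066910/0.010529 = 6.355.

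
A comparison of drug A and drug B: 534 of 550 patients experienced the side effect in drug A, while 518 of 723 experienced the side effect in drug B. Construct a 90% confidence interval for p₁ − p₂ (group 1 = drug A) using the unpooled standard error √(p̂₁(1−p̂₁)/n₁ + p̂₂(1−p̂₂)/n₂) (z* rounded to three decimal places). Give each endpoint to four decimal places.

(0.2245, 0.2844)

p̂₁ = 0.97091, p̂₂ = 0.71646, so the observed difference is 0.25445.
Unpooled SE = √(p̂₁(1−p̂₁)/n₁ + p̂₂(1−p̂₂)/n₂) = √(0.000051354 + 0.000280976) = 0.018230.
For 90% confidence, z* = 1.645. Margin = 1.645·0.018230 = 0.02999.
CI: 0.25445 ± 0.02999 = (0.2245, 0.2844).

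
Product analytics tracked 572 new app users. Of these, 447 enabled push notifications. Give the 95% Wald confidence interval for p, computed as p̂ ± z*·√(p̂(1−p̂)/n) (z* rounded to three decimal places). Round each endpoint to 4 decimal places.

(0.7476, 0.8153)

The sample proportion is 447/572 = 0.78147.
SE = √(p̂(1−p̂)/n) = √(0.170775/572) = 0.017279.
z* = 1.960 at the 95% level.
Margin = 1.960·0.017279 = 0.03387.
So the interval runs from 0.7476 to 0.8153.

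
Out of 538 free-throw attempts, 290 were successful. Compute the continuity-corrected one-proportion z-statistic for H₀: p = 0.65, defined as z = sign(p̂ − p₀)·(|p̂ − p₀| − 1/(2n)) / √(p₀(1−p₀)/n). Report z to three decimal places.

z = -5.351

The sample proportion is 290/538 = 0.53903. p̂ − p₀ = -0.110967.
1/(2n) = 0.000929.
Corrected numerator: |-0.110967| − 0.000929 = 0.110038.
Under H₀, SE = √(p₀(1−p₀)/n) = √(0.65·0.35/538) = √0.000422862 = 0.020564.
z = −0.110038/0.020564 = -5.351.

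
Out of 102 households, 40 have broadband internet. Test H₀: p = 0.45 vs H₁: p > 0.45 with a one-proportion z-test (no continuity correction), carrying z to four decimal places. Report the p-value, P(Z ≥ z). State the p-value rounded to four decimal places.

p-value = 0.8799

p̂ = 40/102 = 0.39216.
Null standard error: √(0.45·0.55/102) = √0.002426471 = 0.049259.
Test statistic (full precision, shown to 4 dp): z = (40/102 − 0.45)/SE₀ ≈ -1.1743.
p-value = P(Z ≥ z) with z = -1.1743 → 0.8799.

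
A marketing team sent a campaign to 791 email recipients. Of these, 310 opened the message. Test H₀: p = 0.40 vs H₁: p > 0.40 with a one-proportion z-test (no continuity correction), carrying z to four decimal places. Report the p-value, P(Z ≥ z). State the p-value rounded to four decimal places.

p-value = 0.6789

Sample proportion p̂ = 310/791 = 0.39191.
Null standard error: √(0.40·0.60/791) = √0.000303413 = 0.017419.
Test statistic (full precision, shown to 4 dp): z = (310/791 − 0.40)/SE₀ ≈ -0.4645.
p-value = P(Z ≥ z) with z = -0.4645 → 0.6789.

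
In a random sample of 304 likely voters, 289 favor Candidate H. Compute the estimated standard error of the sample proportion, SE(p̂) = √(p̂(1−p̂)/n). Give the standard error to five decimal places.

SE = 0.01242

With x = 289 successes in n = 304, p̂ = 0.95066.
p̂(1−p̂) = 0.046906.
SE = √(0.046906/304) = √0.000154296 = 0.01242.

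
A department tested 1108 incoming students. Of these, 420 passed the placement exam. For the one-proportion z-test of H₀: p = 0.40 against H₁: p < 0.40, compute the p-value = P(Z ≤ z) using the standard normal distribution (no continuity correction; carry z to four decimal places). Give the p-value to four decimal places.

p-value = 0.0774

With x = 420 successes in n = 1108, p̂ = 0.37906.
Under H₀, SE = √(p₀(1−p₀)/n) = √(0.40·0.60/1108) = √0.000216606 = 0.014718.
Test statistic (full precision, shown to 4 dp): z = (420/1108 − 0.40)/SE₀ ≈ -1.4227.
p-value = P(Z ≤ z) with z = -1.4227 → 0.0774.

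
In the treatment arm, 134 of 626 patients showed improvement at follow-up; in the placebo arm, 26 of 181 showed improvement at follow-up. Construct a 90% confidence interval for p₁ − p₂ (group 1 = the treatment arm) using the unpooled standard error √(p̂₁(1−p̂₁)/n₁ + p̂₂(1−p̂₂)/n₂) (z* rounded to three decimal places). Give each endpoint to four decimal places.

(0.0198, 0.1211)

p̂₁ = 134/626 = 0.21406, p̂₂ = 26/181 = 0.14365; p̂₁ − p̂₂ = 0.07041.
Unpooled SE = √(p̂₁(1−p̂₁)/n₁ + p̂₂(1−p̂₂)/n₂) = √(0.000268749 + 0.000679625) = 0.030796.
The 90% critical value is z* = 1.645. Margin = 1.645·0.030796 = 0.05066.
Interval: 0.07041 ± 0.05066 → (0.0198, 0.1211).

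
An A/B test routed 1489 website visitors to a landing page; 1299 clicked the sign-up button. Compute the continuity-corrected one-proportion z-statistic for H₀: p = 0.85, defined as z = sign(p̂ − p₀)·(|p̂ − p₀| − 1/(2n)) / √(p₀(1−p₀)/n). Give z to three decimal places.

The sample proportion is 1299/1489 = 0.87240. p̂ − p₀ = 0.022398.
1/(2n) = 0.000336.
Corrected numerator: |0.022398| − 0.000336 = 0.022062.
Under H₀, SE = √(p₀(1−p₀)/n) = √(0.85·0.15/1489) = √0.000085628 = 0.009254.
z = +0.022062/0.009254 = 2.384.

z = 2.384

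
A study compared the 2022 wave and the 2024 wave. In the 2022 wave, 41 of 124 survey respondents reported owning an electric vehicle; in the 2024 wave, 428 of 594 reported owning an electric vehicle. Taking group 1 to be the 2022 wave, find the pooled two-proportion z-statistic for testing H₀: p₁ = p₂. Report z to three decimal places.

Sample proportions: p̂₁ = 41/124 = 0.33065 and p̂₂ = 428/594 = 0.72054.
Pooling: p̂ = 469/718 = 0.65320.
Pooled SE = √[0.2265287·0.00974802] ≈ 0.046992.
z = (p̂₁ − p̂₂)/SE = (0.33065 − 0.72054)/0.046992 = -0.38989/0.046992 = -8.297.

z = -8.297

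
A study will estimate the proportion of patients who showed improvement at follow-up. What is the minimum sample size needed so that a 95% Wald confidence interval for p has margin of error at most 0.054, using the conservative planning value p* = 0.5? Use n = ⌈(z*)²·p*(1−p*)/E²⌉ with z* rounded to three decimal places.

z* = 1.960 at the 95% level.
p*(1−p*) = 0.50·0.50 = 0.2500.
(z*)²·p*(1−p*)/E² = 3.841600·0.2500/0.002916 = 329.355.
Rounding up, n = 330.

n = 330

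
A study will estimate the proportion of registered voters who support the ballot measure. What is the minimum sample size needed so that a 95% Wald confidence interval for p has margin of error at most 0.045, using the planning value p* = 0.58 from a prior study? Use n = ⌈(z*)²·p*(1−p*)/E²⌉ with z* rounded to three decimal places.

For 95% confidence, z* = 1.960.
p*(1−p*) = 0.58·0.42 = 0.2436.
(z*)²·p*(1−p*)/E² = 3.841600·0.2436/0.002025 = 462.130.
Rounding up, n = 463.

n = 463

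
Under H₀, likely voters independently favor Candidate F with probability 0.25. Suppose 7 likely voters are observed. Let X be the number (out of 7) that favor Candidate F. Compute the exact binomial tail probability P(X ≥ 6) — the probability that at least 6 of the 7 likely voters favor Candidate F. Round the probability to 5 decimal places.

X is binomial with n = 7 and p = 0.25.
P(X ≥ 6) = C(7,6)·0.25^6·0.75^1 + C(7,7)·0.25^7·0.75^0.
= 0.001282 + 0.000061 = 0.00134.

P = 0.00134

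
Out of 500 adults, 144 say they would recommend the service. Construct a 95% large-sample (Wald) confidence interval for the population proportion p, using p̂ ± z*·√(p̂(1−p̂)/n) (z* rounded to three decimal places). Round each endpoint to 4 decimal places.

(0.2483, 0.3277)

The sample proportion is 144/500 = 0.28800.
Standard error of p̂: √(0.205056/500) = √0.000410112 = 0.020251.
The 95% critical value is z* = 1.960.
Margin = 1.960·0.020251 = 0.03969.
CI: 0.28800 ± 0.03969 = (0.2483, 0.3277).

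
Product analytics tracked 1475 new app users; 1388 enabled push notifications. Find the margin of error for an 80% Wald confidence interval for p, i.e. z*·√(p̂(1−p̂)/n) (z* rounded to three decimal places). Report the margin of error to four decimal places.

The sample proportion is 1388/1475 = 0.94102.
SE = √(p̂(1−p̂)/n) = √(0.055504/1475) = 0.006134.
z* = 1.282 at the 80% level.
So ME = 0.0079.

ME = 0.0079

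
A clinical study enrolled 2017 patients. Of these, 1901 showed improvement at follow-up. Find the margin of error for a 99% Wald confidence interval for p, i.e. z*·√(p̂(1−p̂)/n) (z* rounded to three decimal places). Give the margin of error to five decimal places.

ME = 0.01335

Sample proportion p̂ = 1901/2017 = 0.94249.
SE(p̂) = √(0.94249·0.05751/2017) = 0.005184.
For 99% confidence, z* = 2.576.
So ME = 0.01335.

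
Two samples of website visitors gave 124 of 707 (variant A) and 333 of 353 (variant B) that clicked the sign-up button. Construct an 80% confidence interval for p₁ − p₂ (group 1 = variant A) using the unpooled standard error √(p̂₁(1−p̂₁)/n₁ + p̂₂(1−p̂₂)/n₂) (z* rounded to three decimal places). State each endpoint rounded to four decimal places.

(-0.7921, -0.7438)

p̂₁ = 0.17539, p̂₂ = 0.94334, so the observed difference is -0.76795.
Unpooled SE = √(p̂₁(1−p̂₁)/n₁ + p̂₂(1−p̂₂)/n₂) = √(0.000204565 + 0.000151408) = 0.018867.
For 80% confidence, z* = 1.282. Margin of error = 0.02419.
Interval: -0.76795 ± 0.02419 → (-0.7921, -0.7438).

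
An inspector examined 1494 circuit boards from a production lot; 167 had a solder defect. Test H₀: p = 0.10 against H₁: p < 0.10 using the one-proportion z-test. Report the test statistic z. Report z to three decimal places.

Sample proportion p̂ = 167/1494 = 0.11178.
SE₀ = √(0.10·0.90/1494) = 0.007762.
z = (0.11178 − 0.10)/0.007762 = 0.01178/0.007762 = 1.518.

z = 1.518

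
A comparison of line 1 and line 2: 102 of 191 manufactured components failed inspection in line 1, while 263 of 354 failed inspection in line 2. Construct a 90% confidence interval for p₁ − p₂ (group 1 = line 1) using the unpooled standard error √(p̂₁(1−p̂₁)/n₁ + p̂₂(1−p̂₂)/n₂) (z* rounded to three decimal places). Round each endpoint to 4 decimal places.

(-0.2795, -0.1383)

p̂₁ = 102/191 = 0.53403, p̂₂ = 263/354 = 0.74294; p̂₁ − p̂₂ = -0.20891.
SE = √(0.001302837 + 0.000539495) = √0.001842332 = 0.042922.
The 90% critical value is z* = 1.645. Margin of error = 0.07061.
So the interval runs from -0.2795 to -0.1383.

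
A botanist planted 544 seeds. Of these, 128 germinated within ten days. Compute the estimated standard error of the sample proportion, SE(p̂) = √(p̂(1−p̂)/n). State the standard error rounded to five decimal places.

SE = 0.01819

Sample proportion p̂ = 128/544 = 0.23529.
p̂(1−p̂) = 0.179929.
SE = √(0.179929/544) = √0.000330752 = 0.01819.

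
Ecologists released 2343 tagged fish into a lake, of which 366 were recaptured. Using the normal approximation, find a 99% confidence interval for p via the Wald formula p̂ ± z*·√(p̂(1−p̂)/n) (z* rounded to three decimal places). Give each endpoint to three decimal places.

(0.137, 0.176)

p̂ = 366/2343 = 0.15621.
Standard error of p̂: √(0.131808/2343) = √0.000056256 = 0.007500.
z* = 2.576 at the 99% level.
Margin = 2.576·0.007500 = 0.01932.
Interval: 0.15621 ± 0.01932 → (0.137, 0.176).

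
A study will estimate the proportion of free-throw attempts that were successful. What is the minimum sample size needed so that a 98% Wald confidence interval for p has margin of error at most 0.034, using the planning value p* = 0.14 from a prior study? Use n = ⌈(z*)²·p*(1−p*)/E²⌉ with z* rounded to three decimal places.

z* = 2.326 at the 98% level.
p*(1−p*) = 0.14·0.86 = 0.1204.
(z*)²·p*(1−p*)/E² = 5.410276·0.1204/0.001156 = 563.492.
⌈563.492⌉ = 564.

n = 564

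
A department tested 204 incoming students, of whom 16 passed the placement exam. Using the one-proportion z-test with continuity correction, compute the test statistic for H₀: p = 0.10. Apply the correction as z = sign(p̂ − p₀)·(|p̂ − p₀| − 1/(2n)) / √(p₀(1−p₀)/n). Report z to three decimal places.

z = -0.910

With x = 16 successes in n = 204, p̂ = 0.07843. p̂ − p₀ = -0.021569.
1/(2n) = 0.002451.
Corrected numerator: |-0.021569| − 0.002451 = 0.019118.
Under H₀, SE = √(p₀(1−p₀)/n) = √(0.10·0.90/204) = √0.000441176 = 0.021004.
z = (−)0.019118/0.021004 = -0.910.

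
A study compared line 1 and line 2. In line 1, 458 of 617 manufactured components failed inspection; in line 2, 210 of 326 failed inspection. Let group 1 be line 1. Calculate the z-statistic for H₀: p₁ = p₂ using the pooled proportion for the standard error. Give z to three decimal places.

Sample proportions: p̂₁ = 458/617 = 0.74230 and p̂₂ = 210/326 = 0.64417.
Pooling: p̂ = 668/943 = 0.70838.
SE = √[p̂(1−p̂)(1/n₁+1/n₂)] = √[0.70838·0.29162·(1/617+1/326)] ≈ 0.031121.
z = 0.09813/0.031121 = 3.153.

z = 3.153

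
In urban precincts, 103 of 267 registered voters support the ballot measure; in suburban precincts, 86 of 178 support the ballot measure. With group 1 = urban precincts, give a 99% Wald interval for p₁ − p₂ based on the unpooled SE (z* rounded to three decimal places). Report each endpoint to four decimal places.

(-0.2207, 0.0259)

p̂₁ = 103/267 = 0.38577, p̂₂ = 86/178 = 0.48315; p̂₁ − p̂₂ = -0.09738.
SE = √(0.000887457 + 0.001402899) = √0.002290356 = 0.047858.
The 99% critical value is z* = 2.576. Margin = 2.576·0.047858 = 0.12328.
Interval: -0.09738 ± 0.12328 → (-0.2207, 0.0259).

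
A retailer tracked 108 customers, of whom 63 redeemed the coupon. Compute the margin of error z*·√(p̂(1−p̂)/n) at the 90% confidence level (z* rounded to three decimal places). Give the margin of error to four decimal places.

ME = 0.0780

The sample proportion is 63/108 = 0.58333.
SE(p̂) = √(0.58333·0.41667/108) = 0.047440.
For 90% confidence, z* = 1.645.
So ME = 0.0780.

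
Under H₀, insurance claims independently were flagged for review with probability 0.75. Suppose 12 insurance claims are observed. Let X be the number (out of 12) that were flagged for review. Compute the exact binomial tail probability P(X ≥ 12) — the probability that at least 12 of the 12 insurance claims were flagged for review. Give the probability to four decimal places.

P = 0.0317

X is binomial with n = 12 and p = 0.75.
P(X ≥ 12) = C(12,12)·0.75^12·0.25^0.
= 0.031676 = 0.0317.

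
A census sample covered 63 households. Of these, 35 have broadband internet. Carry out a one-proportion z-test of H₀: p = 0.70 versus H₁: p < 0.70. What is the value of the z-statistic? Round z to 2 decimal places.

The sample proportion is 35/63 = 0.55556.
Null standard error: √(0.70·0.30/63) = √0.003333333 = 0.057735.
z = (0.55556 − 0.70)/0.057735 = -0.14444/0.057735 = -2.50.

z = -2.50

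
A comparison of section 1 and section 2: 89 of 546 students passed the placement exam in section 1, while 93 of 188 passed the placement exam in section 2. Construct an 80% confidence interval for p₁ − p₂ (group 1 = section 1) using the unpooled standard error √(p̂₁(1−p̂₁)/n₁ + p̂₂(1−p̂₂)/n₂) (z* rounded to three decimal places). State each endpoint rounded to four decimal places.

(-0.3826, -0.2807)

p̂₁ = 89/546 = 0.16300, p̂₂ = 93/188 = 0.49468; p̂₁ − p̂₂ = -0.33168.
Unpooled SE = √(p̂₁(1−p̂₁)/n₁ + p̂₂(1−p̂₂)/n₂) = √(0.000249878 + 0.001329637) = 0.039743.
For 80% confidence, z* = 1.282. Margin = 1.282·0.039743 = 0.05095.
So the interval runs from -0.3826 to -0.2807.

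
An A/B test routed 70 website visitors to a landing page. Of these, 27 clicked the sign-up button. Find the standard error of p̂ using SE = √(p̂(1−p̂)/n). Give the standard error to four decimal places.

With x = 27 successes in n = 70, p̂ = 0.38571.
p̂(1−p̂) = 0.236938.
SE = √(0.236938/70) = 0.0582.

SE = 0.0582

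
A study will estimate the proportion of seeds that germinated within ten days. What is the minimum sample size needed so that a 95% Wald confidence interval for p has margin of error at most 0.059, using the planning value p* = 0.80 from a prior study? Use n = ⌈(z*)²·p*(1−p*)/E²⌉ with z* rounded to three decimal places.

z* = 1.960 at the 95% level.
p*(1−p*) = 0.1600.
(z*)²·p*(1−p*)/E² = 3.841600·0.1600/0.003481 = 176.575.
Rounding up, n = 177.

n = 177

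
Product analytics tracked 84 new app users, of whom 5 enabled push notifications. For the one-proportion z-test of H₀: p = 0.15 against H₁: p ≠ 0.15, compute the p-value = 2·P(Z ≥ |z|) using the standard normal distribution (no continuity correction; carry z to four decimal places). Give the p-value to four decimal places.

The sample proportion is 5/84 = 0.05952.
Null standard error: √(0.15·0.85/84) = √0.001517857 = 0.038960.
z = (p̂ − p₀)/SE = (5/84 − 0.15)/0.038960 ≈ -2.3223.
From the standard normal, 2·P(Z ≥ |z|) = 0.0202.

p-value = 0.0202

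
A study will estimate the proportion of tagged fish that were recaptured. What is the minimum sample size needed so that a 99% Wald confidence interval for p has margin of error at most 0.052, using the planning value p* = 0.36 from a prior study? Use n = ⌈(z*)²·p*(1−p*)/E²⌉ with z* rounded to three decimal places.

For 99% confidence, z* = 2.576.
p*(1−p*) = 0.36·0.64 = 0.2304.
Required n before rounding: 6.635776 × 0.2304 / 0.052² = 565.415.
Rounding up, n = 566.

n = 566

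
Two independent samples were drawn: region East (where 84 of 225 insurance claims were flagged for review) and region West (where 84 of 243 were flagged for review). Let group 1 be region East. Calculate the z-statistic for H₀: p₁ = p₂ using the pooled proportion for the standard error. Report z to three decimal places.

z = 0.623

p̂₁ = 84/225 = 0.37333, p̂₂ = 84/243 = 0.34568.
Pooled p̂ = (84+84)/(225+243) = 168/468 = 0.35897.
Pooled SE = √[0.2301118·0.00855967] ≈ 0.044381.
z = 0.02765/0.044381 = 0.623.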